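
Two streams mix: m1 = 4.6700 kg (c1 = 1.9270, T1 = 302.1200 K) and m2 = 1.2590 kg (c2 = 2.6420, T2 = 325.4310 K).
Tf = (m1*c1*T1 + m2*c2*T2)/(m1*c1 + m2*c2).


num = 3801.2790
den = 12.3254
Tf = 308.4110 K

308.4110 K


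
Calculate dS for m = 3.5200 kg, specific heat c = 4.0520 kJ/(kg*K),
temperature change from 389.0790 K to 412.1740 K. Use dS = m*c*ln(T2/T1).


T2/T1 = 1.0594
ln(T2/T1) = 0.0577
dS = 3.5200 * 4.0520 * 0.0577 = 0.8225 kJ/K

0.8225 kJ/K


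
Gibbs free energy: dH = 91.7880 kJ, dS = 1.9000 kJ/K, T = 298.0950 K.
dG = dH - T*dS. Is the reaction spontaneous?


T*dS = 298.0950 * 1.9000 = 566.3805 kJ
dG = 91.7880 - 566.3805 = -474.5925 kJ (spontaneous)

dG = -474.5925 kJ, spontaneous


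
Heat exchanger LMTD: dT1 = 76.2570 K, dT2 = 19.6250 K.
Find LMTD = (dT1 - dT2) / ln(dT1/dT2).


dT1/dT2 = 3.8857
ln(dT1/dT2) = 1.3573
LMTD = 56.6320 / 1.3573 = 41.7239 K

41.7239 K


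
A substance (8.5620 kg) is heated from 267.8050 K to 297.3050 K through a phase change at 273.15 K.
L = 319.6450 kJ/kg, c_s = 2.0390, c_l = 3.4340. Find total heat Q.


Q1 (sensible, solid) = 8.5620 * 2.0390 * 5.3450 = 93.3126 kJ
Q2 (latent) = 8.5620 * 319.6450 = 2736.8005 kJ
Q3 (sensible, liquid) = 8.5620 * 3.4340 * 24.1550 = 710.2031 kJ
Q_total = 3540.3161 kJ

3540.3161 kJ


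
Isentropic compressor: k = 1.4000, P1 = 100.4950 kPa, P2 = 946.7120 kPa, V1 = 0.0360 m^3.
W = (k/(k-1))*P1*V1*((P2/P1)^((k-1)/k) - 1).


(k-1)/k = 0.2857
(P2/P1)^exp = 1.8980
W = 3.5000 * 100.4950 * 0.0360 * (1.8980 - 1) = 11.3714 kJ

11.3714 kJ


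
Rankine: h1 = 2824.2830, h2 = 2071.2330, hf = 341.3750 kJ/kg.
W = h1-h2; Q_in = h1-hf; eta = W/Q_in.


W = 753.0500 kJ/kg
Q_in = 2482.9080 kJ/kg
eta = 0.3033 = 30.3294%

eta = 30.3294%


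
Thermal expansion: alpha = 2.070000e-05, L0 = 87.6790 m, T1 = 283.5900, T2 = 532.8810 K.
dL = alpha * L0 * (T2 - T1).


dT = 249.2910 K
dL = 2.070000e-05 * 87.6790 * 249.2910 = 0.452452 m
L_final = 88.131452 m

dL = 0.452452 m


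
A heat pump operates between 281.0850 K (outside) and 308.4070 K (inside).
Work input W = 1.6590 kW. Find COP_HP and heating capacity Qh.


COP = 308.4070 / 27.3220 = 11.2879
Qh = 11.2879 * 1.6590 = 18.7266 kW

COP = 11.2879, Qh = 18.7266 kW


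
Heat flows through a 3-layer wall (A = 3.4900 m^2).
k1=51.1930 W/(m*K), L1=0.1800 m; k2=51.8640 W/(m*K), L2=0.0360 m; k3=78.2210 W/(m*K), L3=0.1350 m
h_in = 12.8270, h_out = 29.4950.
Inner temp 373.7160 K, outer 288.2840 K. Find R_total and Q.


R_conv_in = 1/(12.8270*3.4900) = 0.0223
R_1 = 0.1800/(51.1930*3.4900) = 0.0010
R_2 = 0.0360/(51.8640*3.4900) = 0.0002
R_3 = 0.1350/(78.2210*3.4900) = 0.0005
R_conv_out = 1/(29.4950*3.4900) = 0.0097
R_total = 0.0338 K/W
Q = 85.4320 / 0.0338 = 2531.0346 W

R_total = 0.0338 K/W, Q = 2531.0346 W


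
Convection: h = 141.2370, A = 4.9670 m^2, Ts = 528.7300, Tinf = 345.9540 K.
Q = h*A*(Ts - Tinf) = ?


dT = 182.7760 K
Q = 141.2370 * 4.9670 * 182.7760 = 128221.7833 W

128221.7833 W


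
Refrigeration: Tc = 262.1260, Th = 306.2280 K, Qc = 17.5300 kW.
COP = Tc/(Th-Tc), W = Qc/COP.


COP = 262.1260 / 44.1020 = 5.9436
W = 17.5300 / 5.9436 = 2.9494 kW

COP = 5.9436, W = 2.9494 kW


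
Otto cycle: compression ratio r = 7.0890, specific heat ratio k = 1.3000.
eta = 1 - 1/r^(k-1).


r^(k-1) = 1.7996
eta = 1 - 1/1.7996 = 0.4443 = 44.4320%

44.4320%


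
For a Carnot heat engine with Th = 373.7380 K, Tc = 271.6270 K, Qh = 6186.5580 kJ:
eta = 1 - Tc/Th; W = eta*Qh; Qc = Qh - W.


eta = 1 - 271.6270/373.7380 = 0.2732
W = 0.2732 * 6186.5580 = 1690.2633 kJ
Qc = 6186.5580 - 1690.2633 = 4496.2947 kJ

eta = 27.3215%, W = 1690.2633 kJ, Qc = 4496.2947 kJ


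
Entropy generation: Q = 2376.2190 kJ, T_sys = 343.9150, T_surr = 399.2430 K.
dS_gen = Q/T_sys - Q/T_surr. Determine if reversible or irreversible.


dS_sys = 2376.2190/343.9150 = 6.9093 kJ/K
dS_surr = -2376.2190/399.2430 = -5.9518 kJ/K
dS_gen = 6.9093 - 5.9518 = 0.9575 kJ/K (irreversible)

dS_gen = 0.9575 kJ/K, irreversible


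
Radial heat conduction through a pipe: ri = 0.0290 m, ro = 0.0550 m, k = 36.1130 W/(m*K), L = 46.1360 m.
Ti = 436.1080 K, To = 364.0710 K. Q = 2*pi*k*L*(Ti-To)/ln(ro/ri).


dT = 72.0370 K
ln(ro/ri) = 0.6400
Q = 2*pi*36.1130*46.1360*72.0370 / 0.6400 = 1178239.7515 W

1178239.7515 W


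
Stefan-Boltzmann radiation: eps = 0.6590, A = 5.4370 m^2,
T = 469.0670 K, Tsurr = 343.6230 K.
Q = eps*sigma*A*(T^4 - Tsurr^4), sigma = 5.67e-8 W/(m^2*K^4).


T^4 = 4.8410e+10
Tsurr^4 = 1.3942e+10
Q = 0.6590 * 5.67e-8 * 5.4370 * 3.4468e+10 = 7002.4268 W

7002.4268 W


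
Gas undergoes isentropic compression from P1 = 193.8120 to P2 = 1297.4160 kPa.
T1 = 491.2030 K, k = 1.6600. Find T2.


(k-1)/k = 0.3976
(P2/P1)^exp = 2.1296
T2 = 491.2030 * 2.1296 = 1046.0461 K

1046.0461 K


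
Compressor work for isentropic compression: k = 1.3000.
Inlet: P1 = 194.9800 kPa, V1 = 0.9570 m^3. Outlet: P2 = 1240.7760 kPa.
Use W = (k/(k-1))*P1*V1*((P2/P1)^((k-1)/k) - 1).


(k-1)/k = 0.2308
(P2/P1)^exp = 1.5327
W = 4.3333 * 194.9800 * 0.9570 * (1.5327 - 1) = 430.7683 kJ

430.7683 kJ


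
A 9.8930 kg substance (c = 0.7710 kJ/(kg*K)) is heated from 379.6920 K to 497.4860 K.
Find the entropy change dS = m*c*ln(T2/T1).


T2/T1 = 1.3102
ln(T2/T1) = 0.2702
dS = 9.8930 * 0.7710 * 0.2702 = 2.0610 kJ/K

2.0610 kJ/K


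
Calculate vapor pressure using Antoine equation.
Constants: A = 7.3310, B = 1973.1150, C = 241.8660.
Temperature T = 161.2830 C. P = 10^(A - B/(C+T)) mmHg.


C+T = 403.1490
B/(C+T) = 4.8943
log10(P) = 7.3310 - 4.8943 = 2.4367
P = 10^2.4367 = 273.3648 mmHg

273.3648 mmHg


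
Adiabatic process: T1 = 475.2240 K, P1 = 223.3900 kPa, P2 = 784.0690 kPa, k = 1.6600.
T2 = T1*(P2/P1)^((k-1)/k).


(k-1)/k = 0.3976
(P2/P1)^exp = 1.6474
T2 = 475.2240 * 1.6474 = 782.8898 K

782.8898 K


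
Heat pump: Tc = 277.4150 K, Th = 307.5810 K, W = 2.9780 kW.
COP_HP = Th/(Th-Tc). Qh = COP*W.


COP = 307.5810 / 30.1660 = 10.1963
Qh = 10.1963 * 2.9780 = 30.3645 kW

COP = 10.1963, Qh = 30.3645 kW


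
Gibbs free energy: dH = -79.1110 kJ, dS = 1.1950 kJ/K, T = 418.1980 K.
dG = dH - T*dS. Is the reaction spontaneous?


T*dS = 418.1980 * 1.1950 = 499.7466 kJ
dG = -79.1110 - 499.7466 = -578.8576 kJ (spontaneous)

dG = -578.8576 kJ, spontaneous


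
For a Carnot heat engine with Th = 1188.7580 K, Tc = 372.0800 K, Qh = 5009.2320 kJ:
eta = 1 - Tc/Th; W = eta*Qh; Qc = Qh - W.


eta = 1 - 372.0800/1188.7580 = 0.6870
W = 0.6870 * 5009.2320 = 3441.3477 kJ
Qc = 5009.2320 - 3441.3477 = 1567.8843 kJ

eta = 68.7001%, W = 3441.3477 kJ, Qc = 1567.8843 kJ


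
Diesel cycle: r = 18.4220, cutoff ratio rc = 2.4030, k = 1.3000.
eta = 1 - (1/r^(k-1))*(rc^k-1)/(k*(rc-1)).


r^(k-1) = 2.3966
rc^k = 3.1259
eta = 0.5137 = 51.3651%

51.3651%


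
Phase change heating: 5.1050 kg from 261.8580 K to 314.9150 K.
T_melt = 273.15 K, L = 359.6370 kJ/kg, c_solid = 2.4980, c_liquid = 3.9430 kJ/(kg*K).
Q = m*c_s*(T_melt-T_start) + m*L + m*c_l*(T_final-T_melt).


Q1 (sensible, solid) = 5.1050 * 2.4980 * 11.2920 = 143.9989 kJ
Q2 (latent) = 5.1050 * 359.6370 = 1835.9469 kJ
Q3 (sensible, liquid) = 5.1050 * 3.9430 * 41.7650 = 840.6883 kJ
Q_total = 2820.6341 kJ

2820.6341 kJ


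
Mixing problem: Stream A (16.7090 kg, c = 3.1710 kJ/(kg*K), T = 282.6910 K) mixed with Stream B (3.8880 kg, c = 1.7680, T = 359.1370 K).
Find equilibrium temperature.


num = 17446.8695
den = 59.8582
Tf = 291.4699 K

291.4699 K


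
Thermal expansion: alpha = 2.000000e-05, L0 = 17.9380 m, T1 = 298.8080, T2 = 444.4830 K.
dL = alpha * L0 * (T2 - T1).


dT = 145.6750 K
dL = 2.000000e-05 * 17.9380 * 145.6750 = 0.052262 m
L_final = 17.990262 m

dL = 0.052262 m


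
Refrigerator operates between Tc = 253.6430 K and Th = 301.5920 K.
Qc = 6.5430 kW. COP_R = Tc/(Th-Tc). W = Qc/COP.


COP = 253.6430 / 47.9490 = 5.2898
W = 6.5430 / 5.2898 = 1.2369 kW

COP = 5.2898, W = 1.2369 kW


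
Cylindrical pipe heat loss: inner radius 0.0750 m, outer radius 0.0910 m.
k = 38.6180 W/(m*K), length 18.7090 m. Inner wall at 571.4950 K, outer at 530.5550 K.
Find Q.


dT = 40.9400 K
ln(ro/ri) = 0.1934
Q = 2*pi*38.6180*18.7090*40.9400 / 0.1934 = 961116.0597 W

961116.0597 W


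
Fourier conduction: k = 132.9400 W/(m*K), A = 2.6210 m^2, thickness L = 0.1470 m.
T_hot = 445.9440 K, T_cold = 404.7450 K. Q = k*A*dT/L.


dT = 41.1990 K
Q = 132.9400 * 2.6210 * 41.1990 / 0.1470 = 97654.4493 W

97654.4493 W


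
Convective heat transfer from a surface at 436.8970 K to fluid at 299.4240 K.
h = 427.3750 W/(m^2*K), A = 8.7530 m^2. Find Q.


dT = 137.4730 K
Q = 427.3750 * 8.7530 * 137.4730 = 514260.8371 W

514260.8371 W


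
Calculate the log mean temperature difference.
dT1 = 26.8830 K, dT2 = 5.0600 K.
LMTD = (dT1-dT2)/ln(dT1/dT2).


dT1/dT2 = 5.3128
ln(dT1/dT2) = 1.6701
LMTD = 21.8230 / 1.6701 = 13.0667 K

13.0667 K


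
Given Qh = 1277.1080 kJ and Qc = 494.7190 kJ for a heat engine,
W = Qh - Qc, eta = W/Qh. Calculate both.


W = 1277.1080 - 494.7190 = 782.3890 kJ
eta = 782.3890 / 1277.1080 = 0.6126 = 61.2626%

W = 782.3890 kJ, eta = 61.2626%


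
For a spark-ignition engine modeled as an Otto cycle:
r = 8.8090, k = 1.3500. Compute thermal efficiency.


r^(k-1) = 2.1415
eta = 1 - 1/2.1415 = 0.5330 = 53.3044%

53.3044%


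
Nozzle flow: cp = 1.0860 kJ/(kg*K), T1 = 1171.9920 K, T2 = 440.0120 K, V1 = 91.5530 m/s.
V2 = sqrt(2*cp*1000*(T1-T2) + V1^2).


dT = 731.9800 K
2*cp*1000*dT = 1589860.5600
V1^2 = 8381.9518
V2 = sqrt(1598242.5118) = 1264.2162 m/s

1264.2162 m/s


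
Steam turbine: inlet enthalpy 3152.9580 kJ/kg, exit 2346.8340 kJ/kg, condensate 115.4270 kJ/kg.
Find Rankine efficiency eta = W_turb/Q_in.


W = 806.1240 kJ/kg
Q_in = 3037.5310 kJ/kg
eta = 0.2654 = 26.5388%

eta = 26.5388%


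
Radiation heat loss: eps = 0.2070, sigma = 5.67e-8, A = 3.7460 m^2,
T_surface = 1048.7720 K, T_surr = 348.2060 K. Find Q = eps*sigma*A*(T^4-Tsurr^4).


T^4 = 1.2098e+12
Tsurr^4 = 1.4701e+10
Q = 0.2070 * 5.67e-8 * 3.7460 * 1.1951e+12 = 52545.5536 W

52545.5536 W


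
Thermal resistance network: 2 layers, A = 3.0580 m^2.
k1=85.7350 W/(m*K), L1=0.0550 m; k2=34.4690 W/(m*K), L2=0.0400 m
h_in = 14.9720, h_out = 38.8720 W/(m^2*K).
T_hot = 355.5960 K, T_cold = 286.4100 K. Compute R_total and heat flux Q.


R_conv_in = 1/(14.9720*3.0580) = 0.0218
R_1 = 0.0550/(85.7350*3.0580) = 0.0002
R_2 = 0.0400/(34.4690*3.0580) = 0.0004
R_conv_out = 1/(38.8720*3.0580) = 0.0084
R_total = 0.0308 K/W
Q = 69.1860 / 0.0308 = 2243.1460 W

R_total = 0.0308 K/W, Q = 2243.1460 W


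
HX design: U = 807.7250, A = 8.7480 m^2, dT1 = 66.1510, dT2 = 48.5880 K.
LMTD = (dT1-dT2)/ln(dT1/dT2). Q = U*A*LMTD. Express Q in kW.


LMTD = 56.9186 K
Q = 807.7250 * 8.7480 * 56.9186 = 402185.6401 W = 402.1856 kW

402.1856 kW


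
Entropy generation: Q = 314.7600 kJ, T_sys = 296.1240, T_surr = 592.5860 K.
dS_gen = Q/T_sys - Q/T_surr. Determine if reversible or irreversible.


dS_sys = 314.7600/296.1240 = 1.0629 kJ/K
dS_surr = -314.7600/592.5860 = -0.5312 kJ/K
dS_gen = 1.0629 - 0.5312 = 0.5318 kJ/K (irreversible)

dS_gen = 0.5318 kJ/K, irreversible


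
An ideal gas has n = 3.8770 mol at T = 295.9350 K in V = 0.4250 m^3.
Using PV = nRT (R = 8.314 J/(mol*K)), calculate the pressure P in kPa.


P = nRT/V = 3.8770 * 8.314 * 295.9350 / 0.4250
= 9538.9847 / 0.4250 = 22444.6699 Pa = 22.4447 kPa

22.4447 kPa


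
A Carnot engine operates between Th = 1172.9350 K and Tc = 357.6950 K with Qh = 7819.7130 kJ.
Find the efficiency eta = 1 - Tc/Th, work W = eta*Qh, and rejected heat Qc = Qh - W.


eta = 1 - 357.6950/1172.9350 = 0.6950
W = 0.6950 * 7819.7130 = 5435.0350 kJ
Qc = 7819.7130 - 5435.0350 = 2384.6780 kJ

eta = 69.5043%, W = 5435.0350 kJ, Qc = 2384.6780 kJ


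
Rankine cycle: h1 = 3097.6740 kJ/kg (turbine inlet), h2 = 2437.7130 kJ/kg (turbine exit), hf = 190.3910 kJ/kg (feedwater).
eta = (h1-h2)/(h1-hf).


W = 659.9610 kJ/kg
Q_in = 2907.2830 kJ/kg
eta = 0.2270 = 22.7003%

eta = 22.7003%


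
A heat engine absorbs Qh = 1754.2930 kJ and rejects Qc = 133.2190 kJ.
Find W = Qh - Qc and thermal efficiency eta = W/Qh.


W = 1754.2930 - 133.2190 = 1621.0740 kJ
eta = 1621.0740 / 1754.2930 = 0.9241 = 92.4061%

W = 1621.0740 kJ, eta = 92.4061%


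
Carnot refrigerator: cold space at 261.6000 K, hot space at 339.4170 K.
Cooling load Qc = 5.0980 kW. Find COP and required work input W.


COP = 261.6000 / 77.8170 = 3.3617
W = 5.0980 / 3.3617 = 1.5165 kW

COP = 3.3617, W = 1.5165 kW


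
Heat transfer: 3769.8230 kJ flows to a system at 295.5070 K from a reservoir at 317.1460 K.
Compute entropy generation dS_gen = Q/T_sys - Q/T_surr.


dS_sys = 3769.8230/295.5070 = 12.7571 kJ/K
dS_surr = -3769.8230/317.1460 = -11.8867 kJ/K
dS_gen = 12.7571 - 11.8867 = 0.8704 kJ/K (irreversible)

dS_gen = 0.8704 kJ/K, irreversible


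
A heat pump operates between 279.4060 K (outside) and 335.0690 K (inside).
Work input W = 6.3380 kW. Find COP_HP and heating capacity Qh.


COP = 335.0690 / 55.6630 = 6.0196
Qh = 6.0196 * 6.3380 = 38.1522 kW

COP = 6.0196, Qh = 38.1522 kW


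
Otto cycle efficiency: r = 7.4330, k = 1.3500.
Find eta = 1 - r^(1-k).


r^(k-1) = 2.0179
eta = 1 - 1/2.0179 = 0.5044 = 50.4444%

50.4444%


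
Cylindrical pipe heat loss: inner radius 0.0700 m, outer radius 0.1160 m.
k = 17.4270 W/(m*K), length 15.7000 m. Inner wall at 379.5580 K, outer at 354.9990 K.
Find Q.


dT = 24.5590 K
ln(ro/ri) = 0.5051
Q = 2*pi*17.4270*15.7000*24.5590 / 0.5051 = 83587.2054 W

83587.2054 W


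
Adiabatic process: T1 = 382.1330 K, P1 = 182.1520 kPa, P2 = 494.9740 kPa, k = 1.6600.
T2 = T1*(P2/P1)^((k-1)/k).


(k-1)/k = 0.3976
(P2/P1)^exp = 1.4880
T2 = 382.1330 * 1.4880 = 568.6274 K

568.6274 K


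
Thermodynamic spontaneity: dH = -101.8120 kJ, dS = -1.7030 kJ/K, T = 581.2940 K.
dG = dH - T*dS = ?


T*dS = 581.2940 * -1.7030 = -989.9437 kJ
dG = -101.8120 + 989.9437 = 888.1317 kJ (non-spontaneous)

dG = 888.1317 kJ, non-spontaneous


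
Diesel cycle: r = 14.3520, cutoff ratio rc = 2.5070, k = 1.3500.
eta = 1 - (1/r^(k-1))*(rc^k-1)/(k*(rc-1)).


r^(k-1) = 2.5405
rc^k = 3.4583
eta = 0.5244 = 52.4377%

52.4377%


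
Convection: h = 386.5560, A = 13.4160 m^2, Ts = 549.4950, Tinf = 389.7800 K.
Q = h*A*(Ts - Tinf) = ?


dT = 159.7150 K
Q = 386.5560 * 13.4160 * 159.7150 = 828287.6273 W

828287.6273 W


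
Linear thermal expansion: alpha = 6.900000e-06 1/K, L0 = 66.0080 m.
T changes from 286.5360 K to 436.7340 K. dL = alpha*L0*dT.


dT = 150.1980 K
dL = 6.900000e-06 * 66.0080 * 150.1980 = 0.068408 m
L_final = 66.076408 m

dL = 0.068408 m


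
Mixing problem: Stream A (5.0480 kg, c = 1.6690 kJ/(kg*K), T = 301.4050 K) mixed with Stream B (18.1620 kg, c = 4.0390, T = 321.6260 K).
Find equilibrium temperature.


num = 26132.6700
den = 81.7814
Tf = 319.5428 K

319.5428 K


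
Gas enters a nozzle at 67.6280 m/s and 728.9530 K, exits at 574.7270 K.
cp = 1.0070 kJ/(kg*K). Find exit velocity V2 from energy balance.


dT = 154.2260 K
2*cp*1000*dT = 310611.1640
V1^2 = 4573.5464
V2 = sqrt(315184.7104) = 561.4131 m/s

561.4131 m/s


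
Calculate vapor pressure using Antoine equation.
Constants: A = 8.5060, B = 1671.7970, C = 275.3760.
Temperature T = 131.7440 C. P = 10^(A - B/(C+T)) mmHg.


C+T = 407.1200
B/(C+T) = 4.1064
log10(P) = 8.5060 - 4.1064 = 4.3996
P = 10^4.3996 = 25095.8203 mmHg

25095.8203 mmHg


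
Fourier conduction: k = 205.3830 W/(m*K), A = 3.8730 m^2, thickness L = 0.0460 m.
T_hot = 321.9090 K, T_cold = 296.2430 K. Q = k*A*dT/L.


dT = 25.6660 K
Q = 205.3830 * 3.8730 * 25.6660 / 0.0460 = 443825.5996 W

443825.5996 W


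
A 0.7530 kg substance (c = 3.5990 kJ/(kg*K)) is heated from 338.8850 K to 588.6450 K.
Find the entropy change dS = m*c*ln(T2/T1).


T2/T1 = 1.7370
ln(T2/T1) = 0.5522
dS = 0.7530 * 3.5990 * 0.5522 = 1.4964 kJ/K

1.4964 kJ/K


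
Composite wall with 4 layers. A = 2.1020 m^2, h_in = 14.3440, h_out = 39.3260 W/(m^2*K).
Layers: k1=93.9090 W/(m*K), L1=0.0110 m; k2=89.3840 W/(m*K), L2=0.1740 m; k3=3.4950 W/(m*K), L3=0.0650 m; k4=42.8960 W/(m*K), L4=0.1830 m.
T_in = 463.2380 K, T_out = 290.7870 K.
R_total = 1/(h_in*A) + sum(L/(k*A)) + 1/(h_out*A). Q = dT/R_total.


R_conv_in = 1/(14.3440*2.1020) = 0.0332
R_1 = 0.0110/(93.9090*2.1020) = 5.5725e-05
R_2 = 0.1740/(89.3840*2.1020) = 0.0009
R_3 = 0.0650/(3.4950*2.1020) = 0.0088
R_4 = 0.1830/(42.8960*2.1020) = 0.0020
R_conv_out = 1/(39.3260*2.1020) = 0.0121
R_total = 0.0571 K/W
Q = 172.4510 / 0.0571 = 3018.9565 W

R_total = 0.0571 K/W, Q = 3018.9565 W


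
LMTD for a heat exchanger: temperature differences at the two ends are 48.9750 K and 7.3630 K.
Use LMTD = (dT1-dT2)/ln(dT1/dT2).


dT1/dT2 = 6.6515
ln(dT1/dT2) = 1.8948
LMTD = 41.6120 / 1.8948 = 21.9607 K

21.9607 K


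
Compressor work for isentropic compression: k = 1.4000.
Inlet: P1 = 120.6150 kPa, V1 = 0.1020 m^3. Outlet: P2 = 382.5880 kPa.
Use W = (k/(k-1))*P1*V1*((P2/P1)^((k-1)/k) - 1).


(k-1)/k = 0.2857
(P2/P1)^exp = 1.3907
W = 3.5000 * 120.6150 * 0.1020 * (1.3907 - 1) = 16.8239 kJ

16.8239 kJ


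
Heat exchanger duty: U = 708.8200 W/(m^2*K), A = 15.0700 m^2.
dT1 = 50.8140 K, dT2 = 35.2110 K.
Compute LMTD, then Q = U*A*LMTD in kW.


LMTD = 42.5366 K
Q = 708.8200 * 15.0700 * 42.5366 = 454372.6300 W = 454.3726 kW

454.3726 kW


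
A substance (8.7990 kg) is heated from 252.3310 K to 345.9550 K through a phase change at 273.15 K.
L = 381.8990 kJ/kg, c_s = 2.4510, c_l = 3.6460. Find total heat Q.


Q1 (sensible, solid) = 8.7990 * 2.4510 * 20.8190 = 448.9898 kJ
Q2 (latent) = 8.7990 * 381.8990 = 3360.3293 kJ
Q3 (sensible, liquid) = 8.7990 * 3.6460 * 72.8050 = 2335.6684 kJ
Q_total = 6144.9875 kJ

6144.9875 kJ


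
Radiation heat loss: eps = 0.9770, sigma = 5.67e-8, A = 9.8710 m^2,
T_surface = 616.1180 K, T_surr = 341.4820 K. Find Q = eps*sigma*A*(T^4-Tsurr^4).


T^4 = 1.4410e+11
Tsurr^4 = 1.3598e+10
Q = 0.9770 * 5.67e-8 * 9.8710 * 1.3050e+11 = 71358.7227 W

71358.7227 W


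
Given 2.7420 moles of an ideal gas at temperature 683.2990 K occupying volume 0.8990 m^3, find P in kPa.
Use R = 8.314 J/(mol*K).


P = nRT/V = 2.7420 * 8.314 * 683.2990 / 0.8990
= 15577.1591 / 0.8990 = 17327.2070 Pa = 17.3272 kPa

17.3272 kPa


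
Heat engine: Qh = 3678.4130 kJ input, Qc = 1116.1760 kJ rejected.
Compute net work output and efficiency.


W = 3678.4130 - 1116.1760 = 2562.2370 kJ
eta = 2562.2370 / 3678.4130 = 0.6966 = 69.6560%

W = 2562.2370 kJ, eta = 69.6560%


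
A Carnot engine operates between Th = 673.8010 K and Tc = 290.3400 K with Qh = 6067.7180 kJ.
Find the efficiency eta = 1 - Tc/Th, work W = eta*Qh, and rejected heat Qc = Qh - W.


eta = 1 - 290.3400/673.8010 = 0.5691
W = 0.5691 * 6067.7180 = 3453.1460 kJ
Qc = 6067.7180 - 3453.1460 = 2614.5720 kJ

eta = 56.9101%, W = 3453.1460 kJ, Qc = 2614.5720 kJ


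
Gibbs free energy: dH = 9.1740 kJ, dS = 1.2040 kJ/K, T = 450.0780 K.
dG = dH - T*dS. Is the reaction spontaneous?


T*dS = 450.0780 * 1.2040 = 541.8939 kJ
dG = 9.1740 - 541.8939 = -532.7199 kJ (spontaneous)

dG = -532.7199 kJ, spontaneous


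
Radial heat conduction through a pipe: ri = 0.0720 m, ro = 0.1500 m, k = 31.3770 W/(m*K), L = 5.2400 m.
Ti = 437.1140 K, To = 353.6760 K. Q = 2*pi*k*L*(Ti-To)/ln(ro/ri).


dT = 83.4380 K
ln(ro/ri) = 0.7340
Q = 2*pi*31.3770*5.2400*83.4380 / 0.7340 = 117437.9976 W

117437.9976 W


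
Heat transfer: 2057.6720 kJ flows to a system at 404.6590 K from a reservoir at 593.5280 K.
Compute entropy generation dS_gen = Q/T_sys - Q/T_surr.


dS_sys = 2057.6720/404.6590 = 5.0850 kJ/K
dS_surr = -2057.6720/593.5280 = -3.4668 kJ/K
dS_gen = 5.0850 - 3.4668 = 1.6181 kJ/K (irreversible)

dS_gen = 1.6181 kJ/K, irreversible


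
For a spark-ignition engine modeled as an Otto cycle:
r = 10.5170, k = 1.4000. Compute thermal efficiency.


r^(k-1) = 2.5630
eta = 1 - 1/2.5630 = 0.6098 = 60.9840%

60.9840%


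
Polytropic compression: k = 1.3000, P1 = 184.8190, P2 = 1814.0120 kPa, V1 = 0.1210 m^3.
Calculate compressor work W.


(k-1)/k = 0.2308
(P2/P1)^exp = 1.6939
W = 4.3333 * 184.8190 * 0.1210 * (1.6939 - 1) = 67.2477 kJ

67.2477 kJ


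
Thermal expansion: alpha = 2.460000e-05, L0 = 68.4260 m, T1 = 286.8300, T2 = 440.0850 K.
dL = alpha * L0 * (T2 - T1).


dT = 153.2550 K
dL = 2.460000e-05 * 68.4260 * 153.2550 = 0.257971 m
L_final = 68.683971 m

dL = 0.257971 m


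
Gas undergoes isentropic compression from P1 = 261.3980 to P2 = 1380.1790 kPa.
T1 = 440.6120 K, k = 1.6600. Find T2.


(k-1)/k = 0.3976
(P2/P1)^exp = 1.9378
T2 = 440.6120 * 1.9378 = 853.8239 K

853.8239 K


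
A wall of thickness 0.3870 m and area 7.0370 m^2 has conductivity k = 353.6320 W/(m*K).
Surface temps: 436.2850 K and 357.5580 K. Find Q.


dT = 78.7270 K
Q = 353.6320 * 7.0370 * 78.7270 / 0.3870 = 506234.6242 W

506234.6242 W


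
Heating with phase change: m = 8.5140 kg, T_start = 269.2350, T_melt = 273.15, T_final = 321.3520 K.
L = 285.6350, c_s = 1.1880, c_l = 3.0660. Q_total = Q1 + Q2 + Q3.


Q1 (sensible, solid) = 8.5140 * 1.1880 * 3.9150 = 39.5988 kJ
Q2 (latent) = 8.5140 * 285.6350 = 2431.8964 kJ
Q3 (sensible, liquid) = 8.5140 * 3.0660 * 48.2020 = 1258.2613 kJ
Q_total = 3729.7565 kJ

3729.7565 kJ


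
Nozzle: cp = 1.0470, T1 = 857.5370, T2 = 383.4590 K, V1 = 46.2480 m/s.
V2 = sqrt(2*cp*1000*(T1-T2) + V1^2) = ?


dT = 474.0780 K
2*cp*1000*dT = 992719.3320
V1^2 = 2138.8775
V2 = sqrt(994858.2095) = 997.4258 m/s

997.4258 m/s


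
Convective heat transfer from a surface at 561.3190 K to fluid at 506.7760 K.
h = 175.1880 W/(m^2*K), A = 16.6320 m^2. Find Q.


dT = 54.5430 K
Q = 175.1880 * 16.6320 * 54.5430 = 158923.4017 W

158923.4017 W


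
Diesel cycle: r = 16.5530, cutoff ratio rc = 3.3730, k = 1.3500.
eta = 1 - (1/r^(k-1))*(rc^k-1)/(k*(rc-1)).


r^(k-1) = 2.6706
rc^k = 5.1620
eta = 0.5135 = 51.3516%

51.3516%


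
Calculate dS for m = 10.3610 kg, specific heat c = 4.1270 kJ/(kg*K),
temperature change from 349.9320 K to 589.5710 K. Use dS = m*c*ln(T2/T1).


T2/T1 = 1.6848
ln(T2/T1) = 0.5217
dS = 10.3610 * 4.1270 * 0.5217 = 22.3059 kJ/K

22.3059 kJ/K


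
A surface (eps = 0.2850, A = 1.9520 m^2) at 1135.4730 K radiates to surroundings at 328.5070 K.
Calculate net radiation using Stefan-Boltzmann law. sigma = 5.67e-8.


T^4 = 1.6623e+12
Tsurr^4 = 1.1646e+10
Q = 0.2850 * 5.67e-8 * 1.9520 * 1.6506e+12 = 52066.8850 W

52066.8850 W


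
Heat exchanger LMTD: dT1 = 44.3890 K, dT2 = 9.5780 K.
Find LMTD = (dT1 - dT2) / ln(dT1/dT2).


dT1/dT2 = 4.6345
ln(dT1/dT2) = 1.5335
LMTD = 34.8110 / 1.5335 = 22.7000 K

22.7000 K


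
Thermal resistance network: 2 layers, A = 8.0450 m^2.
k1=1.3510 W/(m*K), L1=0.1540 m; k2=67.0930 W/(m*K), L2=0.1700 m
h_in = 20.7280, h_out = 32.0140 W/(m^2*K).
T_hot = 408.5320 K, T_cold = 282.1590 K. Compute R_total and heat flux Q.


R_conv_in = 1/(20.7280*8.0450) = 0.0060
R_1 = 0.1540/(1.3510*8.0450) = 0.0142
R_2 = 0.1700/(67.0930*8.0450) = 0.0003
R_conv_out = 1/(32.0140*8.0450) = 0.0039
R_total = 0.0244 K/W
Q = 126.3730 / 0.0244 = 5186.9982 W

R_total = 0.0244 K/W, Q = 5186.9982 W


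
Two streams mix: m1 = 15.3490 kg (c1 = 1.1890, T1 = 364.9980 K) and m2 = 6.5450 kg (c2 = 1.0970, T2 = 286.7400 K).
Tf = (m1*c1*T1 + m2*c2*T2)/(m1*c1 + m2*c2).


num = 8719.9538
den = 25.4298
Tf = 342.9026 K

342.9026 K


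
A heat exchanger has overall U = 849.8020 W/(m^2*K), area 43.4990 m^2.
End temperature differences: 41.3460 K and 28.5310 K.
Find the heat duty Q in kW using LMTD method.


LMTD = 34.5432 K
Q = 849.8020 * 43.4990 * 34.5432 = 1276908.8800 W = 1276.9089 kW

1276.9089 kW


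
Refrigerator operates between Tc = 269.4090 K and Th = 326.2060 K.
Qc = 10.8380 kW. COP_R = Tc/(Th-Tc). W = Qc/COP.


COP = 269.4090 / 56.7970 = 4.7434
W = 10.8380 / 4.7434 = 2.2849 kW

COP = 4.7434, W = 2.2849 kW


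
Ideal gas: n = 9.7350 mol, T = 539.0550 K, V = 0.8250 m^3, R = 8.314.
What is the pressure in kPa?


P = nRT/V = 9.7350 * 8.314 * 539.0550 / 0.8250
= 43629.3813 / 0.8250 = 52884.0986 Pa = 52.8841 kPa

52.8841 kPa


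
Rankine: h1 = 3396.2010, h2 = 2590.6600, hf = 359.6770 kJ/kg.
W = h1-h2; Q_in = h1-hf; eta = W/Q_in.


W = 805.5410 kJ/kg
Q_in = 3036.5240 kJ/kg
eta = 0.2653 = 26.5284%

eta = 26.5284%


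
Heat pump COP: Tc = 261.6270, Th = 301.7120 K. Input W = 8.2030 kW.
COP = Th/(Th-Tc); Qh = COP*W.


COP = 301.7120 / 40.0850 = 7.5268
Qh = 7.5268 * 8.2030 = 61.7424 kW

COP = 7.5268, Qh = 61.7424 kW


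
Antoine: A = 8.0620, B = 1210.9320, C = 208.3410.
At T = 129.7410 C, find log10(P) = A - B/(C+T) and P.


C+T = 338.0820
B/(C+T) = 3.5818
log10(P) = 8.0620 - 3.5818 = 4.4802
P = 10^4.4802 = 30215.5078 mmHg

30215.5078 mmHg


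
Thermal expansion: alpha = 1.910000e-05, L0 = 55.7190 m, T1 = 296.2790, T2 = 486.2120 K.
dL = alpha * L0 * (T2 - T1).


dT = 189.9330 K
dL = 1.910000e-05 * 55.7190 * 189.9330 = 0.202133 m
L_final = 55.921133 m

dL = 0.202133 m


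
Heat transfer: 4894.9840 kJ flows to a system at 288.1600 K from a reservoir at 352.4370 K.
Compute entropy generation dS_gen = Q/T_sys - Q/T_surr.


dS_sys = 4894.9840/288.1600 = 16.9870 kJ/K
dS_surr = -4894.9840/352.4370 = -13.8890 kJ/K
dS_gen = 16.9870 - 13.8890 = 3.0981 kJ/K (irreversible)

dS_gen = 3.0981 kJ/K, irreversible


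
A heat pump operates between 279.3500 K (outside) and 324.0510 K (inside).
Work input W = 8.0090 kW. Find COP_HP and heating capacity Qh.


COP = 324.0510 / 44.7010 = 7.2493
Qh = 7.2493 * 8.0090 = 58.0597 kW

COP = 7.2493, Qh = 58.0597 kW


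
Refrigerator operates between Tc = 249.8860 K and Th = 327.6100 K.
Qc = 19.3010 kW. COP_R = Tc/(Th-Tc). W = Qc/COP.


COP = 249.8860 / 77.7240 = 3.2150
W = 19.3010 / 3.2150 = 6.0033 kW

COP = 3.2150, W = 6.0033 kW


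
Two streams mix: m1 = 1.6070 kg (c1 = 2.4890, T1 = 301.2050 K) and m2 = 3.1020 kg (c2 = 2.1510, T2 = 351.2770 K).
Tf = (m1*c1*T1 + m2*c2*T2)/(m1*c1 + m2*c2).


num = 3548.6280
den = 10.6722
Tf = 332.5106 K

332.5106 K


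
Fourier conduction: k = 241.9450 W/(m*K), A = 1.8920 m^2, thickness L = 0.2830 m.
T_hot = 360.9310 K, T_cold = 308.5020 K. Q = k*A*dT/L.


dT = 52.4290 K
Q = 241.9450 * 1.8920 * 52.4290 / 0.2830 = 84805.2858 W

84805.2858 W


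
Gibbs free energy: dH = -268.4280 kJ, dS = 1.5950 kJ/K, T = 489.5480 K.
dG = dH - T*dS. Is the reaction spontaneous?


T*dS = 489.5480 * 1.5950 = 780.8291 kJ
dG = -268.4280 - 780.8291 = -1049.2571 kJ (spontaneous)

dG = -1049.2571 kJ, spontaneous


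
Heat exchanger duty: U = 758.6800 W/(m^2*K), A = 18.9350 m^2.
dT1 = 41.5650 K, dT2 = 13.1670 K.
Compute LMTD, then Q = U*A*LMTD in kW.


LMTD = 24.7037 K
Q = 758.6800 * 18.9350 * 24.7037 = 354883.5026 W = 354.8835 kW

354.8835 kW


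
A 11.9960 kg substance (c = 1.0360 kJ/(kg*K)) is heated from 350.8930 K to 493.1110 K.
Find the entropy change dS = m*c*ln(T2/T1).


T2/T1 = 1.4053
ln(T2/T1) = 0.3403
dS = 11.9960 * 1.0360 * 0.3403 = 4.2286 kJ/K

4.2286 kJ/K


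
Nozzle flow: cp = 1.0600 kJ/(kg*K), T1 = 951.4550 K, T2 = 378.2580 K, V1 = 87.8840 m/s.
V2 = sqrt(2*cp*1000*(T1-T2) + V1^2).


dT = 573.1970 K
2*cp*1000*dT = 1215177.6400
V1^2 = 7723.5975
V2 = sqrt(1222901.2375) = 1105.8487 m/s

1105.8487 m/s


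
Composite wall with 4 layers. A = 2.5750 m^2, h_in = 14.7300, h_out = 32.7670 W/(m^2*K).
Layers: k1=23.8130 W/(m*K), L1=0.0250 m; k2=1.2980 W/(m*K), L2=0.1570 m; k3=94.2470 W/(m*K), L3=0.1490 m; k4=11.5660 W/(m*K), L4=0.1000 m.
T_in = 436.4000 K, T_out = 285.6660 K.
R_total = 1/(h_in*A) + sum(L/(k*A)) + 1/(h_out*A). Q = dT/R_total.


R_conv_in = 1/(14.7300*2.5750) = 0.0264
R_1 = 0.0250/(23.8130*2.5750) = 0.0004
R_2 = 0.1570/(1.2980*2.5750) = 0.0470
R_3 = 0.1490/(94.2470*2.5750) = 0.0006
R_4 = 0.1000/(11.5660*2.5750) = 0.0034
R_conv_out = 1/(32.7670*2.5750) = 0.0119
R_total = 0.0896 K/W
Q = 150.7340 / 0.0896 = 1682.8876 W

R_total = 0.0896 K/W, Q = 1682.8876 W


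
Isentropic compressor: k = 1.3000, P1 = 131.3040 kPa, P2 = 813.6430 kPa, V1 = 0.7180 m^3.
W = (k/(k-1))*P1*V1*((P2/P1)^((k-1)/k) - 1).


(k-1)/k = 0.2308
(P2/P1)^exp = 1.5234
W = 4.3333 * 131.3040 * 0.7180 * (1.5234 - 1) = 213.8124 kJ

213.8124 kJ


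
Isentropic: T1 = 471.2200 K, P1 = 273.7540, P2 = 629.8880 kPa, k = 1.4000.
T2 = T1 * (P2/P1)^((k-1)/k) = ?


(k-1)/k = 0.2857
(P2/P1)^exp = 1.2688
T2 = 471.2200 * 1.2688 = 597.8945 K

597.8945 K


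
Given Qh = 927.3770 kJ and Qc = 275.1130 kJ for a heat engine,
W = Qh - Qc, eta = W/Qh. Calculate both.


W = 927.3770 - 275.1130 = 652.2640 kJ
eta = 652.2640 / 927.3770 = 0.7033 = 70.3343%

W = 652.2640 kJ, eta = 70.3343%


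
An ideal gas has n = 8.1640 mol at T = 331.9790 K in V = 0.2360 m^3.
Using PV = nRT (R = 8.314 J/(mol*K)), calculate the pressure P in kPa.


P = nRT/V = 8.1640 * 8.314 * 331.9790 / 0.2360
= 22533.2393 / 0.2360 = 95479.8275 Pa = 95.4798 kPa

95.4798 kPa


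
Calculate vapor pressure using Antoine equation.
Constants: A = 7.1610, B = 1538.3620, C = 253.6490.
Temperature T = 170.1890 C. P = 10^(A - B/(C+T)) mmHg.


C+T = 423.8380
B/(C+T) = 3.6296
log10(P) = 7.1610 - 3.6296 = 3.5314
P = 10^3.5314 = 3399.3897 mmHg

3399.3897 mmHg


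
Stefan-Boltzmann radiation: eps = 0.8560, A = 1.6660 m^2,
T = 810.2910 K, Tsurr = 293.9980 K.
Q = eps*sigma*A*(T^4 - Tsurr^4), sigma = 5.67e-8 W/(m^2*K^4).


T^4 = 4.3109e+11
Tsurr^4 = 7.4710e+09
Q = 0.8560 * 5.67e-8 * 1.6660 * 4.2362e+11 = 34253.3709 W

34253.3709 W


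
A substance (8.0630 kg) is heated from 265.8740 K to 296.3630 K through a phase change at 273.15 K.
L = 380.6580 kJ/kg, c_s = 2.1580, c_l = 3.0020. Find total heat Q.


Q1 (sensible, solid) = 8.0630 * 2.1580 * 7.2760 = 126.6021 kJ
Q2 (latent) = 8.0630 * 380.6580 = 3069.2455 kJ
Q3 (sensible, liquid) = 8.0630 * 3.0020 * 23.2130 = 561.8736 kJ
Q_total = 3757.7211 kJ

3757.7211 kJ


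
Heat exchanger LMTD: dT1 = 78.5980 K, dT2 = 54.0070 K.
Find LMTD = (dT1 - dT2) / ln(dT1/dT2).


dT1/dT2 = 1.4553
ln(dT1/dT2) = 0.3752
LMTD = 24.5910 / 0.3752 = 65.5354 K

65.5354 K


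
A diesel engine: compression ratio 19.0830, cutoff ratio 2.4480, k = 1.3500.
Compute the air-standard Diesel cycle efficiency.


r^(k-1) = 2.8069
rc^k = 3.3488
eta = 0.5719 = 57.1919%

57.1919%


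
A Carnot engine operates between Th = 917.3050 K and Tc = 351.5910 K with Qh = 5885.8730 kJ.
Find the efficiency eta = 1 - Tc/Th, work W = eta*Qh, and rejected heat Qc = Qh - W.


eta = 1 - 351.5910/917.3050 = 0.6167
W = 0.6167 * 5885.8730 = 3629.8949 kJ
Qc = 5885.8730 - 3629.8949 = 2255.9781 kJ

eta = 61.6713%, W = 3629.8949 kJ, Qc = 2255.9781 kJ


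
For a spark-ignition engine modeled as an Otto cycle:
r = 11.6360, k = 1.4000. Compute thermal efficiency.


r^(k-1) = 2.6688
eta = 1 - 1/2.6688 = 0.6253 = 62.5304%

62.5304%


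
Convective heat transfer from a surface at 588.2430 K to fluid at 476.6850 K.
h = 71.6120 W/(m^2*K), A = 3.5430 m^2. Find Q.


dT = 111.5580 K
Q = 71.6120 * 3.5430 * 111.5580 = 28304.6426 W

28304.6426 W


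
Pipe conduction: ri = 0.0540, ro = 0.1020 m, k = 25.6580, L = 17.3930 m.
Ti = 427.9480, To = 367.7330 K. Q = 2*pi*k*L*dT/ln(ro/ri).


dT = 60.2150 K
ln(ro/ri) = 0.6360
Q = 2*pi*25.6580*17.3930*60.2150 / 0.6360 = 265480.3686 W

265480.3686 W


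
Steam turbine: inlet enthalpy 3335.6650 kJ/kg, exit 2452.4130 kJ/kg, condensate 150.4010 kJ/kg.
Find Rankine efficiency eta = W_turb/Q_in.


W = 883.2520 kJ/kg
Q_in = 3185.2640 kJ/kg
eta = 0.2773 = 27.7293%

eta = 27.7293%


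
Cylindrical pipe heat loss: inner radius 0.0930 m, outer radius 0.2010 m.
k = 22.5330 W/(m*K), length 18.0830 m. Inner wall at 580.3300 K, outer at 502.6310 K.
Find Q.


dT = 77.6990 K
ln(ro/ri) = 0.7707
Q = 2*pi*22.5330*18.0830*77.6990 / 0.7707 = 258104.9814 W

258104.9814 W


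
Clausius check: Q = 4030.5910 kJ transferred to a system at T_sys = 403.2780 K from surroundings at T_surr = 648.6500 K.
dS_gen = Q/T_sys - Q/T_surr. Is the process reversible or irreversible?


dS_sys = 4030.5910/403.2780 = 9.9946 kJ/K
dS_surr = -4030.5910/648.6500 = -6.2138 kJ/K
dS_gen = 9.9946 - 6.2138 = 3.7808 kJ/K (irreversible)

dS_gen = 3.7808 kJ/K, irreversible


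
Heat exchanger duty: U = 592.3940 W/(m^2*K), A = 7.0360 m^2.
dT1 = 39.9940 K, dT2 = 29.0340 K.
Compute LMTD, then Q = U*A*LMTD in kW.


LMTD = 34.2220 K
Q = 592.3940 * 7.0360 * 34.2220 = 142640.1476 W = 142.6401 kW

142.6401 kW


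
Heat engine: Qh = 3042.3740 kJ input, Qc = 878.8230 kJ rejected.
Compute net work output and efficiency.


W = 3042.3740 - 878.8230 = 2163.5510 kJ
eta = 2163.5510 / 3042.3740 = 0.7111 = 71.1139%

W = 2163.5510 kJ, eta = 71.1139%


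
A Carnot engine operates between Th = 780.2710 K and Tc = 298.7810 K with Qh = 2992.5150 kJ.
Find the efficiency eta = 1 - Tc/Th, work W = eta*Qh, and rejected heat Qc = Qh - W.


eta = 1 - 298.7810/780.2710 = 0.6171
W = 0.6171 * 2992.5150 = 1846.6226 kJ
Qc = 2992.5150 - 1846.6226 = 1145.8924 kJ

eta = 61.7080%, W = 1846.6226 kJ, Qc = 1145.8924 kJ


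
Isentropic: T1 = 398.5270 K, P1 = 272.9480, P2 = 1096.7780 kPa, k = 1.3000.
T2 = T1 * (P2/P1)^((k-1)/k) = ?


(k-1)/k = 0.2308
(P2/P1)^exp = 1.3785
T2 = 398.5270 * 1.3785 = 549.3528 K

549.3528 K


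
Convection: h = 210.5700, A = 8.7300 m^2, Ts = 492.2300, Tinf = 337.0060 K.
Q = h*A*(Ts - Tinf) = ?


dT = 155.2240 K
Q = 210.5700 * 8.7300 * 155.2240 = 285344.5693 W

285344.5693 W


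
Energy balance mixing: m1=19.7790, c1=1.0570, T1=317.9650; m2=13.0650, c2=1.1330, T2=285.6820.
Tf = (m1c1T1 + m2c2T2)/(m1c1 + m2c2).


num = 10876.3537
den = 35.7090
Tf = 304.5826 K

304.5826 K


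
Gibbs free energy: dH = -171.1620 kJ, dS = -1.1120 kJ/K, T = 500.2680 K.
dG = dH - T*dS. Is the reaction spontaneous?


T*dS = 500.2680 * -1.1120 = -556.2980 kJ
dG = -171.1620 + 556.2980 = 385.1360 kJ (non-spontaneous)

dG = 385.1360 kJ, non-spontaneous


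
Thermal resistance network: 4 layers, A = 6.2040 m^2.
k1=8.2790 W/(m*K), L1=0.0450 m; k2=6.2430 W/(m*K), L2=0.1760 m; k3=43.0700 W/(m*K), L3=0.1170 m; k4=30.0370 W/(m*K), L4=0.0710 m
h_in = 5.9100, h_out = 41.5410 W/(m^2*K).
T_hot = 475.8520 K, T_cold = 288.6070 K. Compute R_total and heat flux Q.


R_conv_in = 1/(5.9100*6.2040) = 0.0273
R_1 = 0.0450/(8.2790*6.2040) = 0.0009
R_2 = 0.1760/(6.2430*6.2040) = 0.0045
R_3 = 0.1170/(43.0700*6.2040) = 0.0004
R_4 = 0.0710/(30.0370*6.2040) = 0.0004
R_conv_out = 1/(41.5410*6.2040) = 0.0039
R_total = 0.0374 K/W
Q = 187.2450 / 0.0374 = 5007.5217 W

R_total = 0.0374 K/W, Q = 5007.5217 W


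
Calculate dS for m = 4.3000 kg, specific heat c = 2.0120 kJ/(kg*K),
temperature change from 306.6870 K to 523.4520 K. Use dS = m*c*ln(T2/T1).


T2/T1 = 1.7068
ln(T2/T1) = 0.5346
dS = 4.3000 * 2.0120 * 0.5346 = 4.6253 kJ/K

4.6253 kJ/K


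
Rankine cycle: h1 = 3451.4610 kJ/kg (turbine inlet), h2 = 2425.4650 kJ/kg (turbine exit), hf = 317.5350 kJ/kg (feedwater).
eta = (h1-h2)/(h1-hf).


W = 1025.9960 kJ/kg
Q_in = 3133.9260 kJ/kg
eta = 0.3274 = 32.7384%

eta = 32.7384%


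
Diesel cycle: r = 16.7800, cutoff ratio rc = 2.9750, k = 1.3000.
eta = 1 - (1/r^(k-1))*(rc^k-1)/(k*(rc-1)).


r^(k-1) = 2.3304
rc^k = 4.1260
eta = 0.4775 = 47.7548%

47.7548%


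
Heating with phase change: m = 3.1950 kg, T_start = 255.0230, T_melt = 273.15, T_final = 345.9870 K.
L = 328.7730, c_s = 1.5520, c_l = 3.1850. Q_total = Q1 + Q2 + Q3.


Q1 (sensible, solid) = 3.1950 * 1.5520 * 18.1270 = 89.8853 kJ
Q2 (latent) = 3.1950 * 328.7730 = 1050.4297 kJ
Q3 (sensible, liquid) = 3.1950 * 3.1850 * 72.8370 = 741.1948 kJ
Q_total = 1881.5098 kJ

1881.5098 kJ


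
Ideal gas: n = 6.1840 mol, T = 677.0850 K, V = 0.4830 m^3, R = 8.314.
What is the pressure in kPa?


P = nRT/V = 6.1840 * 8.314 * 677.0850 / 0.4830
= 34811.4965 / 0.4830 = 72073.4918 Pa = 72.0735 kPa

72.0735 kPa


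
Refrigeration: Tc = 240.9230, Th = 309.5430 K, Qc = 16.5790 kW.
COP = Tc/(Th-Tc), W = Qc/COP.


COP = 240.9230 / 68.6200 = 3.5110
W = 16.5790 / 3.5110 = 4.7221 kW

COP = 3.5110, W = 4.7221 kW


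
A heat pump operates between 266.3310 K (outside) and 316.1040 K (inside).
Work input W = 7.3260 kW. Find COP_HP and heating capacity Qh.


COP = 316.1040 / 49.7730 = 6.3509
Qh = 6.3509 * 7.3260 = 46.5268 kW

COP = 6.3509, Qh = 46.5268 kW


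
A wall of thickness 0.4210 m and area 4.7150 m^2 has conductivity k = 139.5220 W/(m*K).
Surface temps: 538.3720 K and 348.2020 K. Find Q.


dT = 190.1700 K
Q = 139.5220 * 4.7150 * 190.1700 / 0.4210 = 297155.8612 W

297155.8612 W


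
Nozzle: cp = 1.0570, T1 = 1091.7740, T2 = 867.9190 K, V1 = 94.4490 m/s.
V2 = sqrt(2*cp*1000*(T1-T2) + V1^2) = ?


dT = 223.8550 K
2*cp*1000*dT = 473229.4700
V1^2 = 8920.6136
V2 = sqrt(482150.0836) = 694.3703 m/s

694.3703 m/s


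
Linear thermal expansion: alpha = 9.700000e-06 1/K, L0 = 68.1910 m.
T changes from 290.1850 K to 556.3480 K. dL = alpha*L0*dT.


dT = 266.1630 K
dL = 9.700000e-06 * 68.1910 * 266.1630 = 0.176054 m
L_final = 68.367054 m

dL = 0.176054 m


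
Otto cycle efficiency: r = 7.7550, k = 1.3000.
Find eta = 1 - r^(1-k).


r^(k-1) = 1.8487
eta = 1 - 1/1.8487 = 0.4591 = 45.9089%

45.9089%


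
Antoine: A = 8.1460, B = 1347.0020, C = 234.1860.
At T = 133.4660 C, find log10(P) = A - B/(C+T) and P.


C+T = 367.6520
B/(C+T) = 3.6638
log10(P) = 8.1460 - 3.6638 = 4.4822
P = 10^4.4822 = 30353.1523 mmHg

30353.1523 mmHg


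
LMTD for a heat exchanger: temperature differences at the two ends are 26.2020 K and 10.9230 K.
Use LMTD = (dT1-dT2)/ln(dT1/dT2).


dT1/dT2 = 2.3988
ln(dT1/dT2) = 0.8750
LMTD = 15.2790 / 0.8750 = 17.4624 K

17.4624 K


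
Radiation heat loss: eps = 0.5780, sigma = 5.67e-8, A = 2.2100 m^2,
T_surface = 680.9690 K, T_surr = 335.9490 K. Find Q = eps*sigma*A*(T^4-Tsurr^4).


T^4 = 2.1504e+11
Tsurr^4 = 1.2738e+10
Q = 0.5780 * 5.67e-8 * 2.2100 * 2.0230e+11 = 14651.8794 W

14651.8794 W


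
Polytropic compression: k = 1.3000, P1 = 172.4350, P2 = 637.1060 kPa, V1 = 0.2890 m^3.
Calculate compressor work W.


(k-1)/k = 0.2308
(P2/P1)^exp = 1.3520
W = 4.3333 * 172.4350 * 0.2890 * (1.3520 - 1) = 76.0162 kJ

76.0162 kJ


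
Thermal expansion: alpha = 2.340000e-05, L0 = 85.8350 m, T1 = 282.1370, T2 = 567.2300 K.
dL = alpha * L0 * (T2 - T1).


dT = 285.0930 K
dL = 2.340000e-05 * 85.8350 * 285.0930 = 0.572620 m
L_final = 86.407620 m

dL = 0.572620 m


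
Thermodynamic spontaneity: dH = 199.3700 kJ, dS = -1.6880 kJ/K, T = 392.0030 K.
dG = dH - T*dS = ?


T*dS = 392.0030 * -1.6880 = -661.7011 kJ
dG = 199.3700 + 661.7011 = 861.0711 kJ (non-spontaneous)

dG = 861.0711 kJ, non-spontaneous


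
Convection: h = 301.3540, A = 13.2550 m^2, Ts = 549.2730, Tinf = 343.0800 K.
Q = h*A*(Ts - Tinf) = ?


dT = 206.1930 K
Q = 301.3540 * 13.2550 * 206.1930 = 823627.0659 W

823627.0659 W


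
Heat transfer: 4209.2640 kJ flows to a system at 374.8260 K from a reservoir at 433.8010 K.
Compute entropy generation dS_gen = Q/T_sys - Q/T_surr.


dS_sys = 4209.2640/374.8260 = 11.2299 kJ/K
dS_surr = -4209.2640/433.8010 = -9.7032 kJ/K
dS_gen = 11.2299 - 9.7032 = 1.5267 kJ/K (irreversible)

dS_gen = 1.5267 kJ/K, irreversible


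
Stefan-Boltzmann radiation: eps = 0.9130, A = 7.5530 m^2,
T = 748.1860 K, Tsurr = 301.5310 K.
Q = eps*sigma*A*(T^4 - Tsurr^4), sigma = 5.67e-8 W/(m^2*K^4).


T^4 = 3.1336e+11
Tsurr^4 = 8.2666e+09
Q = 0.9130 * 5.67e-8 * 7.5530 * 3.0509e+11 = 119289.0877 W

119289.0877 W


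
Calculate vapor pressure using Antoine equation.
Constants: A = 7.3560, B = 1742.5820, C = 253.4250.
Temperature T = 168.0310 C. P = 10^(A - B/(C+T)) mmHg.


C+T = 421.4560
B/(C+T) = 4.1347
log10(P) = 7.3560 - 4.1347 = 3.2213
P = 10^3.2213 = 1664.6723 mmHg

1664.6723 mmHg


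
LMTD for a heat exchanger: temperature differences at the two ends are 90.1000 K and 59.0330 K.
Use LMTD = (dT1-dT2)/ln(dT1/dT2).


dT1/dT2 = 1.5263
ln(dT1/dT2) = 0.4228
LMTD = 31.0670 / 0.4228 = 73.4751 K

73.4751 K


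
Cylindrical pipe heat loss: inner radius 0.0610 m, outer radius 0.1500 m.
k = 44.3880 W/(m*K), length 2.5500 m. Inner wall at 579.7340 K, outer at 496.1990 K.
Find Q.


dT = 83.5350 K
ln(ro/ri) = 0.8998
Q = 2*pi*44.3880*2.5500*83.5350 / 0.8998 = 66027.7854 W

66027.7854 W
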